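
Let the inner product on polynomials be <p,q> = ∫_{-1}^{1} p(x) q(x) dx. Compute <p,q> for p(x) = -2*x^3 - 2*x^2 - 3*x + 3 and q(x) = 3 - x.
<p,q> = 84/5

Expand the product: p(x)·q(x) = 2*x^4 - 4*x^3 - 3*x^2 - 12*x + 9.
∫_{-1}^{1} of each monomial x^k gives [2/(k+1) if k even, 0 if k odd]. Integrating term-by-term (or equivalently evaluating the antiderivative F(x) = 2*x^5/5 - x^4 - x^3 - 6*x^2 + 9*x at the endpoints):
  F(1) − F(−1) = 7/5 − (-77/5) = 84/5.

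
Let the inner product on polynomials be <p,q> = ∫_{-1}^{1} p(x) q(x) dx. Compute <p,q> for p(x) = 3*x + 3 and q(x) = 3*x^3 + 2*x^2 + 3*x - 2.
<p,q> = 8/5

Expand the product: p(x)·q(x) = 9*x^4 + 15*x^3 + 15*x^2 + 3*x - 6.
∫_{-1}^{1} of each monomial x^k gives [2/(k+1) if k even, 0 if k odd]. Integrating term-by-term (or equivalently evaluating the antiderivative F(x) = 9*x^5/5 + 15*x^4/4 + 5*x^3 + 3*x^2/2 - 6*x at the endpoints):
  F(1) − F(−1) = 121/20 − (89/20) = 8/5.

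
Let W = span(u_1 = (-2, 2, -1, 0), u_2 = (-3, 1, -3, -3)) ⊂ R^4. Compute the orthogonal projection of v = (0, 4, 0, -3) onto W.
proj_W(v) = (-249/131, 191/131, -168/131, -87/131)

Set up U = [u_1 | ... | u_2] ∈ R^(4×2). The projector onto W = col(U) is P = U (U^T U)^(-1) U^T.
Compute U^T U =
  [9, 11]
  [11, 28],
and U^T v = (8, 13).
Solve U^T U · c = U^T v for the coefficients: c = (81/131, 29/131). The projection is proj_W(v) = U c.
Check: (v - proj_W(v)) · u_1 = 0  (should be 0).
Check: (v - proj_W(v)) · u_2 = 0  (should be 0).
Result: proj_W(v) = (-249/131, 191/131, -168/131, -87/131).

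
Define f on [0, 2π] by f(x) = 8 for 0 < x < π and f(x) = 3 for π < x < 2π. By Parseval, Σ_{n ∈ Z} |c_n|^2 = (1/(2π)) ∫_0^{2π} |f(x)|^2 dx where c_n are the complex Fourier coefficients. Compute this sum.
Σ |c_n|^2 = 73/2

Parseval equates the L^2 energy of f (normalised by 1/(2π)) with the ℓ^2 sum of its Fourier coefficients: (1/(2π)) ∫_0^{2π} |f|^2 = Σ |c_n|^2.
Compute the left side: (1/(2π)) [∫_0^π 8^2 dx + ∫_π^{2π} 3^2 dx] = (1/(2π)) · (64π + 9π) = (64 + 9)/2 = 73/2.
So Σ_{n ∈ Z} |c_n|^2 = 73/2.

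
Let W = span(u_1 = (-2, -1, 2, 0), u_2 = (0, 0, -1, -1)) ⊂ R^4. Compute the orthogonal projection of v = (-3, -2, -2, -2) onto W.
proj_W(v) = (-16/7, -8/7, -6/7, -22/7)

Set up U = [u_1 | ... | u_2] ∈ R^(4×2). The projector onto W = col(U) is P = U (U^T U)^(-1) U^T.
Compute U^T U =
  [9, -2]
  [-2, 2],
and U^T v = (4, 4).
Solve U^T U · c = U^T v for the coefficients: c = (8/7, 22/7). The projection is proj_W(v) = U c.
Check: (v - proj_W(v)) · u_1 = 0  (should be 0).
Check: (v - proj_W(v)) · u_2 = 0  (should be 0).
Result: proj_W(v) = (-16/7, -8/7, -6/7, -22/7).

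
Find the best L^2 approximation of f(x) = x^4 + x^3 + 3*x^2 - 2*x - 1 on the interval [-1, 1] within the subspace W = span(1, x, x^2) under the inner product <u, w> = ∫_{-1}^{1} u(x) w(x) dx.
g(x) = 27*x^2/7 - 7*x/5 - 38/35

The best approximation g ∈ W is the orthogonal projection of f onto W. Writing g = a_0 + a_1 x + a_2 x^2, the coefficients solve the normal equations G · a = b where
  G_{ij} = <φ_i, φ_j> and b_i = <f, φ_i>, with φ_0 = 1, φ_1 = x, φ_2 = x^2.
G =
  [2, 0, 2/3]
  [0, 2/3, 0]
  [2/3, 0, 2/5],
b = (2/5, -14/15, 86/105).
Solving gives a_0 = -38/35, a_1 = -7/5, a_2 = 27/7, so
  g(x) = 27*x^2/7 - 7*x/5 - 38/35.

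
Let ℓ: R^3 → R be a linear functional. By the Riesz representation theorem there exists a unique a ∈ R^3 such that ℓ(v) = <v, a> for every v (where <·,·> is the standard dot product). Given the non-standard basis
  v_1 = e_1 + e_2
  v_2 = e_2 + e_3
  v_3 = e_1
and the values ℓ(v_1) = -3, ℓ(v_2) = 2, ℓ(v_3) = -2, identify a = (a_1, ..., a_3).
a = (-2, -1, 3)

Write a = (a_1, ..., a_3) in the standard basis. For each basis vector v_i, ℓ(v_i) = <v_i, a> is a linear equation in the a_j's. Collect the n equations into a matrix system V a = ℓ, where row i of V is v_i (expressed in the standard basis). Since V is invertible (lower-triangular with 1s on the diagonal, up to permutation), solve by back-substitution:
  V =
[[1, 1, 0],
 [0, 1, 1],
 [1, 0, 0]]
  V a = (-3, 2, -2)
Solving gives a = (-2, -1, 3).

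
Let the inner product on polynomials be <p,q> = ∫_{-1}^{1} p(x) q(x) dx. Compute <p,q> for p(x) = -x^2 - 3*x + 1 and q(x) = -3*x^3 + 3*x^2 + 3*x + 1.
<p,q> = -4/15

Expand the product: p(x)·q(x) = 3*x^5 + 6*x^4 - 15*x^3 - 7*x^2 + 1.
∫_{-1}^{1} of each monomial x^k gives [2/(k+1) if k even, 0 if k odd]. Integrating term-by-term (or equivalently evaluating the antiderivative F(x) = x^6/2 + 6*x^5/5 - 15*x^4/4 - 7*x^3/3 + x at the endpoints):
  F(1) − F(−1) = -203/60 − (-187/60) = -4/15.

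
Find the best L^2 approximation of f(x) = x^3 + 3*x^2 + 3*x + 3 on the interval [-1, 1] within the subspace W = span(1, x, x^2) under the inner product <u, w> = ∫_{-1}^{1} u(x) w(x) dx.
g(x) = 3*x^2 + 18*x/5 + 3

The best approximation g ∈ W is the orthogonal projection of f onto W. Writing g = a_0 + a_1 x + a_2 x^2, the coefficients solve the normal equations G · a = b where
  G_{ij} = <φ_i, φ_j> and b_i = <f, φ_i>, with φ_0 = 1, φ_1 = x, φ_2 = x^2.
G =
  [2, 0, 2/3]
  [0, 2/3, 0]
  [2/3, 0, 2/5],
b = (8, 12/5, 16/5).
Solving gives a_0 = 3, a_1 = 18/5, a_2 = 3, so
  g(x) = 3*x^2 + 18*x/5 + 3.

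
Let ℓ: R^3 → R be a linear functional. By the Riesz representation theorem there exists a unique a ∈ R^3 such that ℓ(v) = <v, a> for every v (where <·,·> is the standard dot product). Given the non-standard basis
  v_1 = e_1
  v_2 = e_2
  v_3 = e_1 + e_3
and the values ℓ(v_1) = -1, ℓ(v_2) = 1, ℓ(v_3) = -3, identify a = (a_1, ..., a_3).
a = (-1, 1, -2)

Write a = (a_1, ..., a_3) in the standard basis. For each basis vector v_i, ℓ(v_i) = <v_i, a> is a linear equation in the a_j's. Collect the n equations into a matrix system V a = ℓ, where row i of V is v_i (expressed in the standard basis). Since V is invertible (lower-triangular with 1s on the diagonal, up to permutation), solve by back-substitution:
  V =
[[1, 0, 0],
 [0, 1, 0],
 [1, 0, 1]]
  V a = (-1, 1, -3)
Solving gives a = (-1, 1, -2).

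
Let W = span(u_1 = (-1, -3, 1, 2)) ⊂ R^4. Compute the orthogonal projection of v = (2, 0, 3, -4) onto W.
proj_W(v) = (7/15, 7/5, -7/15, -14/15)

Set up U = [u_1 | ... | u_1] ∈ R^(4×1). The projector onto W = col(U) is P = U (U^T U)^(-1) U^T.
Compute U^T U =
  [15],
and U^T v = (-7).
Solve U^T U · c = U^T v for the coefficients: c = (-7/15). The projection is proj_W(v) = U c.
Check: (v - proj_W(v)) · u_1 = 0  (should be 0).
Result: proj_W(v) = (7/15, 7/5, -7/15, -14/15).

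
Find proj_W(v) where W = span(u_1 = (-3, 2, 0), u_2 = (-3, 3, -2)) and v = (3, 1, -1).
proj_W(v) = (123/61, -29/61, -106/61)

Set up U = [u_1 | ... | u_2] ∈ R^(3×2). The projector onto W = col(U) is P = U (U^T U)^(-1) U^T.
Compute U^T U =
  [13, 15]
  [15, 22],
and U^T v = (-7, -4).
Solve U^T U · c = U^T v for the coefficients: c = (-94/61, 53/61). The projection is proj_W(v) = U c.
Check: (v - proj_W(v)) · u_1 = 0  (should be 0).
Check: (v - proj_W(v)) · u_2 = 0  (should be 0).
Result: proj_W(v) = (123/61, -29/61, -106/61).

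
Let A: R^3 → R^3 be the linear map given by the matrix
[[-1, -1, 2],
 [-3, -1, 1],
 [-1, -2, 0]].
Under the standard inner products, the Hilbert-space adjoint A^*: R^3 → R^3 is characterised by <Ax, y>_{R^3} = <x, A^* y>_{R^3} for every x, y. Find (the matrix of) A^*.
A^* = A^T =
[[-1, -3, -1],
 [-1, -1, -2],
 [2, 1, 0]]

For real matrices with standard dot products, the defining identity <Ax, y> = <x, A^* y> gives (Ax)^T y = x^T (A^*) y, i.e. x^T A^T y = x^T (A^*) y. Since this holds for all x, y, we must have A^* = A^T. Therefore
A^* =
[[-1, -3, -1],
 [-1, -1, -2],
 [2, 1, 0]].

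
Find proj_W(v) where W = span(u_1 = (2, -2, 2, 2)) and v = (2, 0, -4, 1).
proj_W(v) = (-1/4, 1/4, -1/4, -1/4)

Set up U = [u_1 | ... | u_1] ∈ R^(4×1). The projector onto W = col(U) is P = U (U^T U)^(-1) U^T.
Compute U^T U =
  [16],
and U^T v = (-2).
Solve U^T U · c = U^T v for the coefficients: c = (-1/8). The projection is proj_W(v) = U c.
Check: (v - proj_W(v)) · u_1 = 0  (should be 0).
Result: proj_W(v) = (-1/4, 1/4, -1/4, -1/4).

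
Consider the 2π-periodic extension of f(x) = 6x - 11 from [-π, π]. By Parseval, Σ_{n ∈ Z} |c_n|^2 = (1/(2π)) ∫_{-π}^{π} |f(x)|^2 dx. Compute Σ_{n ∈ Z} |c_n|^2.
Σ |c_n|^2 = 12π^2 + 121

Expand and integrate term by term over [-π, π]:
  ∫ (6x)^2 dx = 36·(2π^3/3); ∫ 2·6·(-11)·x dx = 0 (odd integrand); ∫ (-11)^2 dx = 121·2π.
So (1/(2π)) ∫_{-π}^{π} (6x - 11)^2 dx = 36π^2/3 + 121 = 12π^2 + 121.
Parseval ⇒ Σ |c_n|^2 = 12π^2 + 121.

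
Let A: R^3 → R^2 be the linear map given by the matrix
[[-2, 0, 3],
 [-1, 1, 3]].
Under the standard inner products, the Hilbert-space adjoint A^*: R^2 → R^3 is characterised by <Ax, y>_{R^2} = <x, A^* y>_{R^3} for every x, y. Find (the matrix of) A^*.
A^* = A^T =
[[-2, -1],
 [0, 1],
 [3, 3]]

For real matrices with standard dot products, the defining identity <Ax, y> = <x, A^* y> gives (Ax)^T y = x^T (A^*) y, i.e. x^T A^T y = x^T (A^*) y. Since this holds for all x, y, we must have A^* = A^T. Therefore
A^* =
[[-2, -1],
 [0, 1],
 [3, 3]].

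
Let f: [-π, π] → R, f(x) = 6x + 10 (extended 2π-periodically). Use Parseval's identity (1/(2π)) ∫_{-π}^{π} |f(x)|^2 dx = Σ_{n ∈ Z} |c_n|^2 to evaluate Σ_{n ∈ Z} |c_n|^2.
Σ |c_n|^2 = 12π^2 + 100

Expand and integrate term by term over [-π, π]:
  ∫ (6x)^2 dx = 36·(2π^3/3); ∫ 2·6·(10)·x dx = 0 (odd integrand); ∫ 10^2 dx = 100·2π.
So (1/(2π)) ∫_{-π}^{π} (6x + 10)^2 dx = 36π^2/3 + 100 = 12π^2 + 100.
Parseval ⇒ Σ |c_n|^2 = 12π^2 + 100.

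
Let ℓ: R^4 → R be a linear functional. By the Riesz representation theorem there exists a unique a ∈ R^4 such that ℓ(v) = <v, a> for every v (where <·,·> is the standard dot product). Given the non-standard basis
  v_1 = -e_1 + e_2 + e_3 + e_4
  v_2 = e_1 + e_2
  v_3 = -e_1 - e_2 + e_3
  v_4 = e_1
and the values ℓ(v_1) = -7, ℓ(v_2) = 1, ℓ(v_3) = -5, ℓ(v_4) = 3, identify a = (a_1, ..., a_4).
a = (3, -2, -4, 2)

Write a = (a_1, ..., a_4) in the standard basis. For each basis vector v_i, ℓ(v_i) = <v_i, a> is a linear equation in the a_j's. Collect the n equations into a matrix system V a = ℓ, where row i of V is v_i (expressed in the standard basis). Since V is invertible (lower-triangular with 1s on the diagonal, up to permutation), solve by back-substitution:
  V =
[[-1, 1, 1, 1],
 [1, 1, 0, 0],
 [-1, -1, 1, 0],
 [1, 0, 0, 0]]
  V a = (-7, 1, -5, 3)
Solving gives a = (3, -2, -4, 2).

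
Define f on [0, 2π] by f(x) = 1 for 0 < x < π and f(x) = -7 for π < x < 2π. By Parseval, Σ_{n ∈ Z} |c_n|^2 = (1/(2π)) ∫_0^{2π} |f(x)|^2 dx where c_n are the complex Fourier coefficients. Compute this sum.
Σ |c_n|^2 = 25

Parseval equates the L^2 energy of f (normalised by 1/(2π)) with the ℓ^2 sum of its Fourier coefficients: (1/(2π)) ∫_0^{2π} |f|^2 = Σ |c_n|^2.
Compute the left side: (1/(2π)) [∫_0^π 1^2 dx + ∫_π^{2π} (-7)^2 dx] = (1/(2π)) · (1π + 49π) = (1 + 49)/2 = 25.
So Σ_{n ∈ Z} |c_n|^2 = 25.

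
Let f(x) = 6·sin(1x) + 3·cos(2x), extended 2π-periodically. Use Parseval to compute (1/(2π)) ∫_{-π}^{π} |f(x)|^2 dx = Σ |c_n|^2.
Σ |c_n|^2 = 45/2

Expand |f|^2 and use orthogonality of {sin(nx), cos(mx)} on [-π, π]:
  ∫_{-π}^{π} sin(nx)^2 dx = π, ∫ cos(mx)^2 dx = π, and cross terms integrate to 0.
So ∫_{-π}^{π} f(x)^2 dx = 6^2 · π + 3^2 · π = (36 + 9)π.
Divide by 2π: (36 + 9)/2 = 45/2.
By Parseval, this equals Σ |c_n|^2.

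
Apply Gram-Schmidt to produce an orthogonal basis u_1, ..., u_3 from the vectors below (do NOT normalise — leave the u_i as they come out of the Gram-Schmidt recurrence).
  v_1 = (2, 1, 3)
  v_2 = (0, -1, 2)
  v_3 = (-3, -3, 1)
Orthogonal basis:
  u_1 = (2, 1, 3)
  u_2 = (-5/7, -19/14, 13/14)
  u_3 = (-5/9, 4/9, 2/9)

Apply the Gram-Schmidt recurrence
  u_1 = v_1
  u_i = v_i − Σ_{j<i} ((v_i · u_j) / (u_j · u_j)) · u_j.

Step by step this gives:
  u_1 = (2, 1, 3)
  u_2 = (-5/7, -19/14, 13/14)
  u_3 = (-5/9, 4/9, 2/9)

Orthogonality check:
  u_2 · u_1 = 0 (should be 0)
  u_3 · u_1 = 0 (should be 0)
  u_3 · u_2 = 0 (should be 0)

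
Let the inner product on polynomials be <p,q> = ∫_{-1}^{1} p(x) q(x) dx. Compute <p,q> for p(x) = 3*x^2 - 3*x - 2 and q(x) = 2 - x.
<p,q> = -2

Expand the product: p(x)·q(x) = -3*x^3 + 9*x^2 - 4*x - 4.
∫_{-1}^{1} of each monomial x^k gives [2/(k+1) if k even, 0 if k odd]. Integrating term-by-term (or equivalently evaluating the antiderivative F(x) = -3*x^4/4 + 3*x^3 - 2*x^2 - 4*x at the endpoints):
  F(1) − F(−1) = -15/4 − (-7/4) = -2.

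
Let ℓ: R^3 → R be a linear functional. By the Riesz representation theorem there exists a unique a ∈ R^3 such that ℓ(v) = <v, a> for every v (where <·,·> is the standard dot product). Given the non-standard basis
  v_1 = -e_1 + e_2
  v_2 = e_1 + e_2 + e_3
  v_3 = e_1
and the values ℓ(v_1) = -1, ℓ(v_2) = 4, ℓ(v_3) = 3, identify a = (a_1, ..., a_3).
a = (3, 2, -1)

Write a = (a_1, ..., a_3) in the standard basis. For each basis vector v_i, ℓ(v_i) = <v_i, a> is a linear equation in the a_j's. Collect the n equations into a matrix system V a = ℓ, where row i of V is v_i (expressed in the standard basis). Since V is invertible (lower-triangular with 1s on the diagonal, up to permutation), solve by back-substitution:
  V =
[[-1, 1, 0],
 [1, 1, 1],
 [1, 0, 0]]
  V a = (-1, 4, 3)
Solving gives a = (3, 2, -1).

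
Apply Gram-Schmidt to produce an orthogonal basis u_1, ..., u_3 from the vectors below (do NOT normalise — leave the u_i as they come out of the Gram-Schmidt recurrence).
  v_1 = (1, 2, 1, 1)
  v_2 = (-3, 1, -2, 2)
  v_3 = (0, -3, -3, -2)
Orthogonal basis:
  u_1 = (1, 2, 1, 1)
  u_2 = (-20/7, 9/7, -13/7, 15/7)
  u_3 = (29/25, 41/125, -212/125, -3/25)

Apply the Gram-Schmidt recurrence
  u_1 = v_1
  u_i = v_i − Σ_{j<i} ((v_i · u_j) / (u_j · u_j)) · u_j.

Step by step this gives:
  u_1 = (1, 2, 1, 1)
  u_2 = (-20/7, 9/7, -13/7, 15/7)
  u_3 = (29/25, 41/125, -212/125, -3/25)

Orthogonality check:
  u_2 · u_1 = 0 (should be 0)
  u_3 · u_1 = 0 (should be 0)
  u_3 · u_2 = 0 (should be 0)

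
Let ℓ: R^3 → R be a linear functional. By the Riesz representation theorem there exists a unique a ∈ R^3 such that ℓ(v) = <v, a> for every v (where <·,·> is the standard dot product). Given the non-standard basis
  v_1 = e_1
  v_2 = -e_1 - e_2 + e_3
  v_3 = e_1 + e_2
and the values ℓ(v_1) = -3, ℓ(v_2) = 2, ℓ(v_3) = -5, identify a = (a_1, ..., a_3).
a = (-3, -2, -3)

Write a = (a_1, ..., a_3) in the standard basis. For each basis vector v_i, ℓ(v_i) = <v_i, a> is a linear equation in the a_j's. Collect the n equations into a matrix system V a = ℓ, where row i of V is v_i (expressed in the standard basis). Since V is invertible (lower-triangular with 1s on the diagonal, up to permutation), solve by back-substitution:
  V =
[[1, 0, 0],
 [-1, -1, 1],
 [1, 1, 0]]
  V a = (-3, 2, -5)
Solving gives a = (-3, -2, -3).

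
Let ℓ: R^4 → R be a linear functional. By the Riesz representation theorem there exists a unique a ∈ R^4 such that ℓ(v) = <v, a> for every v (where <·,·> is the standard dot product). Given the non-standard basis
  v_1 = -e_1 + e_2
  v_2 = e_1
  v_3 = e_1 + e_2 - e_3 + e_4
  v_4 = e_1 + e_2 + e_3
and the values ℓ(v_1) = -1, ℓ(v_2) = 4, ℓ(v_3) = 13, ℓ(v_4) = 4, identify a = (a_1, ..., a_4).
a = (4, 3, -3, 3)

Write a = (a_1, ..., a_4) in the standard basis. For each basis vector v_i, ℓ(v_i) = <v_i, a> is a linear equation in the a_j's. Collect the n equations into a matrix system V a = ℓ, where row i of V is v_i (expressed in the standard basis). Since V is invertible (lower-triangular with 1s on the diagonal, up to permutation), solve by back-substitution:
  V =
[[-1, 1, 0, 0],
 [1, 0, 0, 0],
 [1, 1, -1, 1],
 [1, 1, 1, 0]]
  V a = (-1, 4, 13, 4)
Solving gives a = (4, 3, -3, 3).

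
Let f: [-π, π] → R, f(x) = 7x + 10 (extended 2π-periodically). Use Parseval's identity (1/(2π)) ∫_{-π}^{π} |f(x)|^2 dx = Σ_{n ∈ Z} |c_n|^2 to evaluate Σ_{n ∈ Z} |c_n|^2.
Σ |c_n|^2 = 49π^2/3 + 100

Expand and integrate term by term over [-π, π]:
  ∫ (7x)^2 dx = 49·(2π^3/3); ∫ 2·7·(10)·x dx = 0 (odd integrand); ∫ 10^2 dx = 100·2π.
So (1/(2π)) ∫_{-π}^{π} (7x + 10)^2 dx = 49π^2/3 + 100 = 49π^2/3 + 100.
Parseval ⇒ Σ |c_n|^2 = 49π^2/3 + 100.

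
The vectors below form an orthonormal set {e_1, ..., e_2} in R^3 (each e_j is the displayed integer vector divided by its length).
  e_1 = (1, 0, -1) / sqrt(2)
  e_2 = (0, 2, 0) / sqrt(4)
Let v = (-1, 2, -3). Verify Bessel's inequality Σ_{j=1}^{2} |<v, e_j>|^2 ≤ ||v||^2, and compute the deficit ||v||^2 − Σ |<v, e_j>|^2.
Σ |<v, e_j>|^2 = 6; ||v||^2 = 14; deficit = 8

Write each e_j = u_j / sqrt(<u_j, u_j>) where u_j is the displayed integer vector. Then <v, e_j> = <v, u_j> / sqrt(<u_j, u_j>), so |<v, e_j>|^2 = <v, u_j>^2 / <u_j, u_j>.
Coefficients: <v, e_1> = 2/sqrt(2), <v, e_2> = 4/sqrt(4).
Square and sum: Σ |<v, e_j>|^2 = 6.
Compute ||v||^2 = v·v = 14.
Deficit = 14 − 6 = 8 ≥ 0, confirming Bessel's inequality. (The deficit equals ||v − Σ <v,e_j> e_j||^2, the squared distance from v to span{e_j}.)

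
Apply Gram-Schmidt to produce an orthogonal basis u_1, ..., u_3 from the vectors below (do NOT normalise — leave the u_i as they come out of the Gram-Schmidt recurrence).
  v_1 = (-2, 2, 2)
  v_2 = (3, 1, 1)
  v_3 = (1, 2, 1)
Orthogonal basis:
  u_1 = (-2, 2, 2)
  u_2 = (8/3, 4/3, 4/3)
  u_3 = (0, 1/2, -1/2)

Apply the Gram-Schmidt recurrence
  u_1 = v_1
  u_i = v_i − Σ_{j<i} ((v_i · u_j) / (u_j · u_j)) · u_j.

Step by step this gives:
  u_1 = (-2, 2, 2)
  u_2 = (8/3, 4/3, 4/3)
  u_3 = (0, 1/2, -1/2)

Orthogonality check:
  u_2 · u_1 = 0 (should be 0)
  u_3 · u_1 = 0 (should be 0)
  u_3 · u_2 = 0 (should be 0)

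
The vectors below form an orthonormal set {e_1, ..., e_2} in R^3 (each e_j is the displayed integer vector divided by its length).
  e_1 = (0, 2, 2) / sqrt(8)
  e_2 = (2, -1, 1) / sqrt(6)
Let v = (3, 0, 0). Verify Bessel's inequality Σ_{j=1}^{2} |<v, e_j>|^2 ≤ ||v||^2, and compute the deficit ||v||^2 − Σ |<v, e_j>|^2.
Σ |<v, e_j>|^2 = 6; ||v||^2 = 9; deficit = 3

Write each e_j = u_j / sqrt(<u_j, u_j>) where u_j is the displayed integer vector. Then <v, e_j> = <v, u_j> / sqrt(<u_j, u_j>), so |<v, e_j>|^2 = <v, u_j>^2 / <u_j, u_j>.
Coefficients: <v, e_1> = 0/sqrt(8), <v, e_2> = 6/sqrt(6).
Square and sum: Σ |<v, e_j>|^2 = 6.
Compute ||v||^2 = v·v = 9.
Deficit = 9 − 6 = 3 ≥ 0, confirming Bessel's inequality. (The deficit equals ||v − Σ <v,e_j> e_j||^2, the squared distance from v to span{e_j}.)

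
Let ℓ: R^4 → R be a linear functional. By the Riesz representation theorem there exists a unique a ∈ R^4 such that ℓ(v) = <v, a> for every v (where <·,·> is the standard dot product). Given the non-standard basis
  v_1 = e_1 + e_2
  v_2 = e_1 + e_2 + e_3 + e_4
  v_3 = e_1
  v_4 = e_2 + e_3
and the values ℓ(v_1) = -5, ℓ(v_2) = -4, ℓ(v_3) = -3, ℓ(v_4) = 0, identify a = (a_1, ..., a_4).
a = (-3, -2, 2, -1)

Write a = (a_1, ..., a_4) in the standard basis. For each basis vector v_i, ℓ(v_i) = <v_i, a> is a linear equation in the a_j's. Collect the n equations into a matrix system V a = ℓ, where row i of V is v_i (expressed in the standard basis). Since V is invertible (lower-triangular with 1s on the diagonal, up to permutation), solve by back-substitution:
  V =
[[1, 1, 0, 0],
 [1, 1, 1, 1],
 [1, 0, 0, 0],
 [0, 1, 1, 0]]
  V a = (-5, -4, -3, 0)
Solving gives a = (-3, -2, 2, -1).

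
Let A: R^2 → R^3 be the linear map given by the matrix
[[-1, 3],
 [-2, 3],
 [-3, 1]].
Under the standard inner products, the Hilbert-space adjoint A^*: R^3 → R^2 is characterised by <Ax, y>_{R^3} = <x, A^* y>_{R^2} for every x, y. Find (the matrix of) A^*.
A^* = A^T =
[[-1, -2, -3],
 [3, 3, 1]]

For real matrices with standard dot products, the defining identity <Ax, y> = <x, A^* y> gives (Ax)^T y = x^T (A^*) y, i.e. x^T A^T y = x^T (A^*) y. Since this holds for all x, y, we must have A^* = A^T. Therefore
A^* =
[[-1, -2, -3],
 [3, 3, 1]].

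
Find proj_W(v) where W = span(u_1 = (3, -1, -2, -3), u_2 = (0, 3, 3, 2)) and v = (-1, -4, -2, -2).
proj_W(v) = (-264/281, -935/281, -847/281, -418/281)

Set up U = [u_1 | ... | u_2] ∈ R^(4×2). The projector onto W = col(U) is P = U (U^T U)^(-1) U^T.
Compute U^T U =
  [23, -15]
  [-15, 22],
and U^T v = (11, -22).
Solve U^T U · c = U^T v for the coefficients: c = (-88/281, -341/281). The projection is proj_W(v) = U c.
Check: (v - proj_W(v)) · u_1 = 0  (should be 0).
Check: (v - proj_W(v)) · u_2 = 0  (should be 0).
Result: proj_W(v) = (-264/281, -935/281, -847/281, -418/281).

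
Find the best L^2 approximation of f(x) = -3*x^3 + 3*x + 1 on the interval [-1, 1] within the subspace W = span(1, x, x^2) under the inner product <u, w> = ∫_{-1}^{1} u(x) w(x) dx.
g(x) = 6*x/5 + 1

The best approximation g ∈ W is the orthogonal projection of f onto W. Writing g = a_0 + a_1 x + a_2 x^2, the coefficients solve the normal equations G · a = b where
  G_{ij} = <φ_i, φ_j> and b_i = <f, φ_i>, with φ_0 = 1, φ_1 = x, φ_2 = x^2.
G =
  [2, 0, 2/3]
  [0, 2/3, 0]
  [2/3, 0, 2/5],
b = (2, 4/5, 2/3).
Solving gives a_0 = 1, a_1 = 6/5, a_2 = 0, so
  g(x) = 6*x/5 + 1.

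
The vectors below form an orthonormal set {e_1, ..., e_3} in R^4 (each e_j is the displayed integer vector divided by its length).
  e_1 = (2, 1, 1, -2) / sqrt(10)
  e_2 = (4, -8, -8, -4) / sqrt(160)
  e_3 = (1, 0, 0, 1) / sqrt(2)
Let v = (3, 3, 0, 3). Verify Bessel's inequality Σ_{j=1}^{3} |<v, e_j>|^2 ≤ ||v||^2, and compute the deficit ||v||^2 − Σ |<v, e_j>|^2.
Σ |<v, e_j>|^2 = 45/2; ||v||^2 = 27; deficit = 9/2

Write each e_j = u_j / sqrt(<u_j, u_j>) where u_j is the displayed integer vector. Then <v, e_j> = <v, u_j> / sqrt(<u_j, u_j>), so |<v, e_j>|^2 = <v, u_j>^2 / <u_j, u_j>.
Coefficients: <v, e_1> = 3/sqrt(10), <v, e_2> = -24/sqrt(160), <v, e_3> = 6/sqrt(2).
Square and sum: Σ |<v, e_j>|^2 = 45/2.
Compute ||v||^2 = v·v = 27.
Deficit = 27 − 45/2 = 9/2 ≥ 0, confirming Bessel's inequality. (The deficit equals ||v − Σ <v,e_j> e_j||^2, the squared distance from v to span{e_j}.)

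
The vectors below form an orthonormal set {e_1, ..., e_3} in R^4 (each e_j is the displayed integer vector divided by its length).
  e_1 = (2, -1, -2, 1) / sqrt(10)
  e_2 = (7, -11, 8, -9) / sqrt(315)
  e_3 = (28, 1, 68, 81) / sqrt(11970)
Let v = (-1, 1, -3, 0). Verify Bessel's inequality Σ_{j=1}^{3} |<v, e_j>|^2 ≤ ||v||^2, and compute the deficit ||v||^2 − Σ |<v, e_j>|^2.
Σ |<v, e_j>|^2 = 1041/95; ||v||^2 = 11; deficit = 4/95

Write each e_j = u_j / sqrt(<u_j, u_j>) where u_j is the displayed integer vector. Then <v, e_j> = <v, u_j> / sqrt(<u_j, u_j>), so |<v, e_j>|^2 = <v, u_j>^2 / <u_j, u_j>.
Coefficients: <v, e_1> = 3/sqrt(10), <v, e_2> = -42/sqrt(315), <v, e_3> = -231/sqrt(11970).
Square and sum: Σ |<v, e_j>|^2 = 1041/95.
Compute ||v||^2 = v·v = 11.
Deficit = 11 − 1041/95 = 4/95 ≥ 0, confirming Bessel's inequality. (The deficit equals ||v − Σ <v,e_j> e_j||^2, the squared distance from v to span{e_j}.)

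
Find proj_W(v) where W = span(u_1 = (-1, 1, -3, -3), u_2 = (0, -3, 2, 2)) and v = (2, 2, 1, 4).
proj_W(v) = (39/23, 48/23, 59/23, 59/23)

Set up U = [u_1 | ... | u_2] ∈ R^(4×2). The projector onto W = col(U) is P = U (U^T U)^(-1) U^T.
Compute U^T U =
  [20, -15]
  [-15, 17],
and U^T v = (-15, 4).
Solve U^T U · c = U^T v for the coefficients: c = (-39/23, -29/23). The projection is proj_W(v) = U c.
Check: (v - proj_W(v)) · u_1 = 0  (should be 0).
Check: (v - proj_W(v)) · u_2 = 0  (should be 0).
Result: proj_W(v) = (39/23, 48/23, 59/23, 59/23).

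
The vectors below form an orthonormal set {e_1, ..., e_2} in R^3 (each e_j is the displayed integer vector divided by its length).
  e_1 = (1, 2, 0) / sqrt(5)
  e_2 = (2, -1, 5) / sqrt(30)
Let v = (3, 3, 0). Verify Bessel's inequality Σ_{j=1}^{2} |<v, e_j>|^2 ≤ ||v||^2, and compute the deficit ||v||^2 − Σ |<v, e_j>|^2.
Σ |<v, e_j>|^2 = 33/2; ||v||^2 = 18; deficit = 3/2

Write each e_j = u_j / sqrt(<u_j, u_j>) where u_j is the displayed integer vector. Then <v, e_j> = <v, u_j> / sqrt(<u_j, u_j>), so |<v, e_j>|^2 = <v, u_j>^2 / <u_j, u_j>.
Coefficients: <v, e_1> = 9/sqrt(5), <v, e_2> = 3/sqrt(30).
Square and sum: Σ |<v, e_j>|^2 = 33/2.
Compute ||v||^2 = v·v = 18.
Deficit = 18 − 33/2 = 3/2 ≥ 0, confirming Bessel's inequality. (The deficit equals ||v − Σ <v,e_j> e_j||^2, the squared distance from v to span{e_j}.)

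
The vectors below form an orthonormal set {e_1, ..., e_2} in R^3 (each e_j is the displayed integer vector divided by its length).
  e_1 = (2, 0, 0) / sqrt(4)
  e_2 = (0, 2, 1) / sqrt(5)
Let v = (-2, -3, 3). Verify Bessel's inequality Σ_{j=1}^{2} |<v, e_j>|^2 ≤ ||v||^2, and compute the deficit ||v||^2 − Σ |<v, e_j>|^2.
Σ |<v, e_j>|^2 = 29/5; ||v||^2 = 22; deficit = 81/5

Write each e_j = u_j / sqrt(<u_j, u_j>) where u_j is the displayed integer vector. Then <v, e_j> = <v, u_j> / sqrt(<u_j, u_j>), so |<v, e_j>|^2 = <v, u_j>^2 / <u_j, u_j>.
Coefficients: <v, e_1> = -4/sqrt(4), <v, e_2> = -3/sqrt(5).
Square and sum: Σ |<v, e_j>|^2 = 29/5.
Compute ||v||^2 = v·v = 22.
Deficit = 22 − 29/5 = 81/5 ≥ 0, confirming Bessel's inequality. (The deficit equals ||v − Σ <v,e_j> e_j||^2, the squared distance from v to span{e_j}.)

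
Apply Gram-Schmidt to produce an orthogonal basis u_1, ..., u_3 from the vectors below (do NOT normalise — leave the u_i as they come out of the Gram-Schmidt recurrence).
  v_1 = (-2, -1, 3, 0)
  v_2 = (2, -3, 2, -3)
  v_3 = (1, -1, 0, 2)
Orthogonal basis:
  u_1 = (-2, -1, 3, 0)
  u_2 = (19/7, -37/14, 13/14, -3)
  u_3 = (105/113, -129/113, 27/113, 217/113)

Apply the Gram-Schmidt recurrence
  u_1 = v_1
  u_i = v_i − Σ_{j<i} ((v_i · u_j) / (u_j · u_j)) · u_j.

Step by step this gives:
  u_1 = (-2, -1, 3, 0)
  u_2 = (19/7, -37/14, 13/14, -3)
  u_3 = (105/113, -129/113, 27/113, 217/113)

Orthogonality check:
  u_2 · u_1 = 0 (should be 0)
  u_3 · u_1 = 0 (should be 0)
  u_3 · u_2 = 0 (should be 0)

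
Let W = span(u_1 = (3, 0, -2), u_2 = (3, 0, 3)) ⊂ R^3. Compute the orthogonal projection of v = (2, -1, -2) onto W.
proj_W(v) = (2, 0, -2)

Set up U = [u_1 | ... | u_2] ∈ R^(3×2). The projector onto W = col(U) is P = U (U^T U)^(-1) U^T.
Compute U^T U =
  [13, 3]
  [3, 18],
and U^T v = (10, 0).
Solve U^T U · c = U^T v for the coefficients: c = (4/5, -2/15). The projection is proj_W(v) = U c.
Check: (v - proj_W(v)) · u_1 = 0  (should be 0).
Check: (v - proj_W(v)) · u_2 = 0  (should be 0).
Result: proj_W(v) = (2, 0, -2).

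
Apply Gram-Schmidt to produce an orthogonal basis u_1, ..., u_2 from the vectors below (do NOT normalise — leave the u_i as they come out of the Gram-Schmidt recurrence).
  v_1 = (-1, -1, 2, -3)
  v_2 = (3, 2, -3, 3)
Orthogonal basis:
  u_1 = (-1, -1, 2, -3)
  u_2 = (5/3, 2/3, -1/3, -1)

Apply the Gram-Schmidt recurrence
  u_1 = v_1
  u_i = v_i − Σ_{j<i} ((v_i · u_j) / (u_j · u_j)) · u_j.

Step by step this gives:
  u_1 = (-1, -1, 2, -3)
  u_2 = (5/3, 2/3, -1/3, -1)

Orthogonality check:
  u_2 · u_1 = 0 (should be 0)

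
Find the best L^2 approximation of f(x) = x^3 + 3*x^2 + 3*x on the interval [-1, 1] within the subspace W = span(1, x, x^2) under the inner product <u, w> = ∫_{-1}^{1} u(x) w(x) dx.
g(x) = 3*x^2 + 18*x/5

The best approximation g ∈ W is the orthogonal projection of f onto W. Writing g = a_0 + a_1 x + a_2 x^2, the coefficients solve the normal equations G · a = b where
  G_{ij} = <φ_i, φ_j> and b_i = <f, φ_i>, with φ_0 = 1, φ_1 = x, φ_2 = x^2.
G =
  [2, 0, 2/3]
  [0, 2/3, 0]
  [2/3, 0, 2/5],
b = (2, 12/5, 6/5).
Solving gives a_0 = 0, a_1 = 18/5, a_2 = 3, so
  g(x) = 3*x^2 + 18*x/5.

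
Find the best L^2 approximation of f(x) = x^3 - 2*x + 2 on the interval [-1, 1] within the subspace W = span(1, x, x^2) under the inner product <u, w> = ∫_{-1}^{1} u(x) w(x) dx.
g(x) = 2 - 7*x/5

The best approximation g ∈ W is the orthogonal projection of f onto W. Writing g = a_0 + a_1 x + a_2 x^2, the coefficients solve the normal equations G · a = b where
  G_{ij} = <φ_i, φ_j> and b_i = <f, φ_i>, with φ_0 = 1, φ_1 = x, φ_2 = x^2.
G =
  [2, 0, 2/3]
  [0, 2/3, 0]
  [2/3, 0, 2/5],
b = (4, -14/15, 4/3).
Solving gives a_0 = 2, a_1 = -7/5, a_2 = 0, so
  g(x) = 2 - 7*x/5.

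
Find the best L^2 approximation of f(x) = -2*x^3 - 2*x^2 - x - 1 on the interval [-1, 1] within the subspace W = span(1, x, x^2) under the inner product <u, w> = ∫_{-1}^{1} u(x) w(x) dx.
g(x) = -2*x^2 - 11*x/5 - 1

The best approximation g ∈ W is the orthogonal projection of f onto W. Writing g = a_0 + a_1 x + a_2 x^2, the coefficients solve the normal equations G · a = b where
  G_{ij} = <φ_i, φ_j> and b_i = <f, φ_i>, with φ_0 = 1, φ_1 = x, φ_2 = x^2.
G =
  [2, 0, 2/3]
  [0, 2/3, 0]
  [2/3, 0, 2/5],
b = (-10/3, -22/15, -22/15).
Solving gives a_0 = -1, a_1 = -11/5, a_2 = -2, so
  g(x) = -2*x^2 - 11*x/5 - 1.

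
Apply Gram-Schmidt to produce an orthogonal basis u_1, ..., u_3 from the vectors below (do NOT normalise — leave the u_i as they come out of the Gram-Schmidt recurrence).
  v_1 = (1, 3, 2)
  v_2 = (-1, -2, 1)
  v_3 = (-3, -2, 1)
Orthogonal basis:
  u_1 = (1, 3, 2)
  u_2 = (-9/14, -13/14, 12/7)
  u_3 = (-98/59, 42/59, -14/59)

Apply the Gram-Schmidt recurrence
  u_1 = v_1
  u_i = v_i − Σ_{j<i} ((v_i · u_j) / (u_j · u_j)) · u_j.

Step by step this gives:
  u_1 = (1, 3, 2)
  u_2 = (-9/14, -13/14, 12/7)
  u_3 = (-98/59, 42/59, -14/59)

Orthogonality check:
  u_2 · u_1 = 0 (should be 0)
  u_3 · u_1 = 0 (should be 0)
  u_3 · u_2 = 0 (should be 0)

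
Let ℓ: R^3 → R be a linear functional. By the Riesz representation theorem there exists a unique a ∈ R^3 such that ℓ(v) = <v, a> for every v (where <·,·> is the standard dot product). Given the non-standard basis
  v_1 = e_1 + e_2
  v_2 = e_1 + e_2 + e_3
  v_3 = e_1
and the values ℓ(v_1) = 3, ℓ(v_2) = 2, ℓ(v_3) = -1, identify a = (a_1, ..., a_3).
a = (-1, 4, -1)

Write a = (a_1, ..., a_3) in the standard basis. For each basis vector v_i, ℓ(v_i) = <v_i, a> is a linear equation in the a_j's. Collect the n equations into a matrix system V a = ℓ, where row i of V is v_i (expressed in the standard basis). Since V is invertible (lower-triangular with 1s on the diagonal, up to permutation), solve by back-substitution:
  V =
[[1, 1, 0],
 [1, 1, 1],
 [1, 0, 0]]
  V a = (3, 2, -1)
Solving gives a = (-1, 4, -1).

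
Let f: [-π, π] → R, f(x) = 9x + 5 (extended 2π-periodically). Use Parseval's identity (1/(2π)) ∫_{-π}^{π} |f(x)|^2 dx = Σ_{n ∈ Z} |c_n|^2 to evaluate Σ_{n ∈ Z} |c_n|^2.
Σ |c_n|^2 = 27π^2 + 25

Expand and integrate term by term over [-π, π]:
  ∫ (9x)^2 dx = 81·(2π^3/3); ∫ 2·9·(5)·x dx = 0 (odd integrand); ∫ 5^2 dx = 25·2π.
So (1/(2π)) ∫_{-π}^{π} (9x + 5)^2 dx = 81π^2/3 + 25 = 27π^2 + 25.
Parseval ⇒ Σ |c_n|^2 = 27π^2 + 25.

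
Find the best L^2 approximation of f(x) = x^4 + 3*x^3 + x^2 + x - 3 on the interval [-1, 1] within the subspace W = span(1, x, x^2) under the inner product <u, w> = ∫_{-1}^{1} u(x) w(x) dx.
g(x) = 13*x^2/7 + 14*x/5 - 108/35

The best approximation g ∈ W is the orthogonal projection of f onto W. Writing g = a_0 + a_1 x + a_2 x^2, the coefficients solve the normal equations G · a = b where
  G_{ij} = <φ_i, φ_j> and b_i = <f, φ_i>, with φ_0 = 1, φ_1 = x, φ_2 = x^2.
G =
  [2, 0, 2/3]
  [0, 2/3, 0]
  [2/3, 0, 2/5],
b = (-74/15, 28/15, -46/35).
Solving gives a_0 = -108/35, a_1 = 14/5, a_2 = 13/7, so
  g(x) = 13*x^2/7 + 14*x/5 - 108/35.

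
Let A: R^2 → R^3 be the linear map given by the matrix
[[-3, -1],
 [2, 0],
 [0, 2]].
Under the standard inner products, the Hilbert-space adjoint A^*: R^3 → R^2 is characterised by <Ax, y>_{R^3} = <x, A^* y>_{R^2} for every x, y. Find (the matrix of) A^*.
A^* = A^T =
[[-3, 2, 0],
 [-1, 0, 2]]

For real matrices with standard dot products, the defining identity <Ax, y> = <x, A^* y> gives (Ax)^T y = x^T (A^*) y, i.e. x^T A^T y = x^T (A^*) y. Since this holds for all x, y, we must have A^* = A^T. Therefore
A^* =
[[-3, 2, 0],
 [-1, 0, 2]].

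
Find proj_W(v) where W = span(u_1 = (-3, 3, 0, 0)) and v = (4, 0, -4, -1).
proj_W(v) = (2, -2, 0, 0)

Set up U = [u_1 | ... | u_1] ∈ R^(4×1). The projector onto W = col(U) is P = U (U^T U)^(-1) U^T.
Compute U^T U =
  [18],
and U^T v = (-12).
Solve U^T U · c = U^T v for the coefficients: c = (-2/3). The projection is proj_W(v) = U c.
Check: (v - proj_W(v)) · u_1 = 0  (should be 0).
Result: proj_W(v) = (2, -2, 0, 0).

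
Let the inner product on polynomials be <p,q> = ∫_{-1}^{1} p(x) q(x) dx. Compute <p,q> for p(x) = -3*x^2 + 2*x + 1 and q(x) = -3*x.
<p,q> = -4

Expand the product: p(x)·q(x) = 9*x^3 - 6*x^2 - 3*x.
∫_{-1}^{1} of each monomial x^k gives [2/(k+1) if k even, 0 if k odd]. Integrating term-by-term (or equivalently evaluating the antiderivative F(x) = 9*x^4/4 - 2*x^3 - 3*x^2/2 at the endpoints):
  F(1) − F(−1) = -5/4 − (11/4) = -4.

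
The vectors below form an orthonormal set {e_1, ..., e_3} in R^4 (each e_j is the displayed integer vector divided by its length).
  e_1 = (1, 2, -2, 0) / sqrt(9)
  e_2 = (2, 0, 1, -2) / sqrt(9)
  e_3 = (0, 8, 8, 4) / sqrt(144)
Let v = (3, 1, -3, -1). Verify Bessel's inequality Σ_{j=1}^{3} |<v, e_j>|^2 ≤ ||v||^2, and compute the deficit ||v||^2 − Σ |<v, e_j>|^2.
Σ |<v, e_j>|^2 = 19; ||v||^2 = 20; deficit = 1

Write each e_j = u_j / sqrt(<u_j, u_j>) where u_j is the displayed integer vector. Then <v, e_j> = <v, u_j> / sqrt(<u_j, u_j>), so |<v, e_j>|^2 = <v, u_j>^2 / <u_j, u_j>.
Coefficients: <v, e_1> = 11/sqrt(9), <v, e_2> = 5/sqrt(9), <v, e_3> = -20/sqrt(144).
Square and sum: Σ |<v, e_j>|^2 = 19.
Compute ||v||^2 = v·v = 20.
Deficit = 20 − 19 = 1 ≥ 0, confirming Bessel's inequality. (The deficit equals ||v − Σ <v,e_j> e_j||^2, the squared distance from v to span{e_j}.)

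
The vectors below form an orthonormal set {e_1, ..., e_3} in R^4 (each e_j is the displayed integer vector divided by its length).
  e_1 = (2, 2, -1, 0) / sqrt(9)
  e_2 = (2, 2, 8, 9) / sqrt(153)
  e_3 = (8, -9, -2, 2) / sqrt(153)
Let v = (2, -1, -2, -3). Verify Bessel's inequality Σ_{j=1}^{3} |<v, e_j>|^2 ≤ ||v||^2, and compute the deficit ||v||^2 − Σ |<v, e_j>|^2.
Σ |<v, e_j>|^2 = 146/9; ||v||^2 = 18; deficit = 16/9

Write each e_j = u_j / sqrt(<u_j, u_j>) where u_j is the displayed integer vector. Then <v, e_j> = <v, u_j> / sqrt(<u_j, u_j>), so |<v, e_j>|^2 = <v, u_j>^2 / <u_j, u_j>.
Coefficients: <v, e_1> = 4/sqrt(9), <v, e_2> = -41/sqrt(153), <v, e_3> = 23/sqrt(153).
Square and sum: Σ |<v, e_j>|^2 = 146/9.
Compute ||v||^2 = v·v = 18.
Deficit = 18 − 146/9 = 16/9 ≥ 0, confirming Bessel's inequality. (The deficit equals ||v − Σ <v,e_j> e_j||^2, the squared distance from v to span{e_j}.)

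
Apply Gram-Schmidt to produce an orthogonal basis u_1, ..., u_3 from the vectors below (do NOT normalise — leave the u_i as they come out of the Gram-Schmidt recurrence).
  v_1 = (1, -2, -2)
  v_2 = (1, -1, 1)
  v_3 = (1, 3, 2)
Orthogonal basis:
  u_1 = (1, -2, -2)
  u_2 = (8/9, -7/9, 11/9)
  u_3 = (22/13, 33/26, -11/26)

Apply the Gram-Schmidt recurrence
  u_1 = v_1
  u_i = v_i − Σ_{j<i} ((v_i · u_j) / (u_j · u_j)) · u_j.

Step by step this gives:
  u_1 = (1, -2, -2)
  u_2 = (8/9, -7/9, 11/9)
  u_3 = (22/13, 33/26, -11/26)

Orthogonality check:
  u_2 · u_1 = 0 (should be 0)
  u_3 · u_1 = 0 (should be 0)
  u_3 · u_2 = 0 (should be 0)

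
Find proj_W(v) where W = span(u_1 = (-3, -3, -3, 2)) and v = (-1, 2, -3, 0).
proj_W(v) = (-18/31, -18/31, -18/31, 12/31)

Set up U = [u_1 | ... | u_1] ∈ R^(4×1). The projector onto W = col(U) is P = U (U^T U)^(-1) U^T.
Compute U^T U =
  [31],
and U^T v = (6).
Solve U^T U · c = U^T v for the coefficients: c = (6/31). The projection is proj_W(v) = U c.
Check: (v - proj_W(v)) · u_1 = 0  (should be 0).
Result: proj_W(v) = (-18/31, -18/31, -18/31, 12/31).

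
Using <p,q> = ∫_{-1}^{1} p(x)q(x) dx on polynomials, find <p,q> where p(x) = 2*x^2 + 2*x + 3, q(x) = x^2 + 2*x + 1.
<p,q> = 64/5

Expand the product: p(x)·q(x) = 2*x^4 + 6*x^3 + 9*x^2 + 8*x + 3.
∫_{-1}^{1} of each monomial x^k gives [2/(k+1) if k even, 0 if k odd]. Integrating term-by-term (or equivalently evaluating the antiderivative F(x) = 2*x^5/5 + 3*x^4/2 + 3*x^3 + 4*x^2 + 3*x at the endpoints):
  F(1) − F(−1) = 119/10 − (-9/10) = 64/5.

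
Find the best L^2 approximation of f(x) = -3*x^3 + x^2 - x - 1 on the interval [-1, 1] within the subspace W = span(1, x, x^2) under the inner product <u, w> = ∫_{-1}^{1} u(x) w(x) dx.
g(x) = x^2 - 14*x/5 - 1

The best approximation g ∈ W is the orthogonal projection of f onto W. Writing g = a_0 + a_1 x + a_2 x^2, the coefficients solve the normal equations G · a = b where
  G_{ij} = <φ_i, φ_j> and b_i = <f, φ_i>, with φ_0 = 1, φ_1 = x, φ_2 = x^2.
G =
  [2, 0, 2/3]
  [0, 2/3, 0]
  [2/3, 0, 2/5],
b = (-4/3, -28/15, -4/15).
Solving gives a_0 = -1, a_1 = -14/5, a_2 = 1, so
  g(x) = x^2 - 14*x/5 - 1.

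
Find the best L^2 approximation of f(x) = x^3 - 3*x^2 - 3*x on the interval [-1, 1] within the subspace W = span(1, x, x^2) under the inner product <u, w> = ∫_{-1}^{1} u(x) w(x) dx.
g(x) = -3*x^2 - 12*x/5

The best approximation g ∈ W is the orthogonal projection of f onto W. Writing g = a_0 + a_1 x + a_2 x^2, the coefficients solve the normal equations G · a = b where
  G_{ij} = <φ_i, φ_j> and b_i = <f, φ_i>, with φ_0 = 1, φ_1 = x, φ_2 = x^2.
G =
  [2, 0, 2/3]
  [0, 2/3, 0]
  [2/3, 0, 2/5],
b = (-2, -8/5, -6/5).
Solving gives a_0 = 0, a_1 = -12/5, a_2 = -3, so
  g(x) = -3*x^2 - 12*x/5.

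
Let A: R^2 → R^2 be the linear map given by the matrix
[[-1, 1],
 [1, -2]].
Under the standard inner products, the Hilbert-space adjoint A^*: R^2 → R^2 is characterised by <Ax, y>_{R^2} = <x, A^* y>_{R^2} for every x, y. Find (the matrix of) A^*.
A^* = A^T =
[[-1, 1],
 [1, -2]]

For real matrices with standard dot products, the defining identity <Ax, y> = <x, A^* y> gives (Ax)^T y = x^T (A^*) y, i.e. x^T A^T y = x^T (A^*) y. Since this holds for all x, y, we must have A^* = A^T. Therefore
A^* =
[[-1, 1],
 [1, -2]].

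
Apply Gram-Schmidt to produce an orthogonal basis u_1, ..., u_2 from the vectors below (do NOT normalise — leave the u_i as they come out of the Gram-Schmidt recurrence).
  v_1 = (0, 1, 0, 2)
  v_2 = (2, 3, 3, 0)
Orthogonal basis:
  u_1 = (0, 1, 0, 2)
  u_2 = (2, 12/5, 3, -6/5)

Apply the Gram-Schmidt recurrence
  u_1 = v_1
  u_i = v_i − Σ_{j<i} ((v_i · u_j) / (u_j · u_j)) · u_j.

Step by step this gives:
  u_1 = (0, 1, 0, 2)
  u_2 = (2, 12/5, 3, -6/5)

Orthogonality check:
  u_2 · u_1 = 0 (should be 0)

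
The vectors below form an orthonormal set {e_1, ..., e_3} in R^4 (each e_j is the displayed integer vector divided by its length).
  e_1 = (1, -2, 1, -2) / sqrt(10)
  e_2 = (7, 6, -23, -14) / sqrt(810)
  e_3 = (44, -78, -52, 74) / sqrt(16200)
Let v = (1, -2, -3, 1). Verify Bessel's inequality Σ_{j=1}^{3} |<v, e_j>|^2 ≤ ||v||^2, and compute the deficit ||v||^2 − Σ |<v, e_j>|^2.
Σ |<v, e_j>|^2 = 29/2; ||v||^2 = 15; deficit = 1/2

Write each e_j = u_j / sqrt(<u_j, u_j>) where u_j is the displayed integer vector. Then <v, e_j> = <v, u_j> / sqrt(<u_j, u_j>), so |<v, e_j>|^2 = <v, u_j>^2 / <u_j, u_j>.
Coefficients: <v, e_1> = 0/sqrt(10), <v, e_2> = 50/sqrt(810), <v, e_3> = 430/sqrt(16200).
Square and sum: Σ |<v, e_j>|^2 = 29/2.
Compute ||v||^2 = v·v = 15.
Deficit = 15 − 29/2 = 1/2 ≥ 0, confirming Bessel's inequality. (The deficit equals ||v − Σ <v,e_j> e_j||^2, the squared distance from v to span{e_j}.)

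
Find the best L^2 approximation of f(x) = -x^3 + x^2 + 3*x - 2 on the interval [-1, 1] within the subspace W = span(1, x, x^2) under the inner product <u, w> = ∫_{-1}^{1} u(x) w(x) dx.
g(x) = x^2 + 12*x/5 - 2

The best approximation g ∈ W is the orthogonal projection of f onto W. Writing g = a_0 + a_1 x + a_2 x^2, the coefficients solve the normal equations G · a = b where
  G_{ij} = <φ_i, φ_j> and b_i = <f, φ_i>, with φ_0 = 1, φ_1 = x, φ_2 = x^2.
G =
  [2, 0, 2/3]
  [0, 2/3, 0]
  [2/3, 0, 2/5],
b = (-10/3, 8/5, -14/15).
Solving gives a_0 = -2, a_1 = 12/5, a_2 = 1, so
  g(x) = x^2 + 12*x/5 - 2.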